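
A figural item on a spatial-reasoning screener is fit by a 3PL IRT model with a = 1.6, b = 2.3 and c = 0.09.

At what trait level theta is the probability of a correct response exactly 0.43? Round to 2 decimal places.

P(theta) = c + (1 − c) · 1 / (1 + exp(−a(theta − b)))
Remove guessing floor: (0.43 − 0.09)/(1 − 0.09) = 0.3736
logit = ln(0.3736/0.6264) = -0.5167
theta = b + logit/(a) = 2.3 + (-0.5167)/1.6000 = 1.9771

1.98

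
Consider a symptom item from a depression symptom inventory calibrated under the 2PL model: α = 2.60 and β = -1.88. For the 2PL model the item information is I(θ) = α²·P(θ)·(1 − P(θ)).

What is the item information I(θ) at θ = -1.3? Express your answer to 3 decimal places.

1.003

P = 1/(1+e^{-1.5080}) = 0.8188
P(1−P) = 0.8188 × 0.1812 = 0.1484
I = α² × P(1−P) = 2.60² × 0.1484 = 1.00311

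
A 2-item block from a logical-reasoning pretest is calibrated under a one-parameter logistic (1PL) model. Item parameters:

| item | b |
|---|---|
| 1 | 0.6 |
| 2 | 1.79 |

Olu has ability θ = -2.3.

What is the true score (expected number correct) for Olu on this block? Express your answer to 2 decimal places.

0.07

P(θ) = 1 / (1 + exp(−(θ − b)))
P_1 = 1/(1+e^{2.9000}) = 0.0522
P_2 = 1/(1+e^{4.0900}) = 0.0165
E[score] = 0.0522 + 0.0165 = 0.0686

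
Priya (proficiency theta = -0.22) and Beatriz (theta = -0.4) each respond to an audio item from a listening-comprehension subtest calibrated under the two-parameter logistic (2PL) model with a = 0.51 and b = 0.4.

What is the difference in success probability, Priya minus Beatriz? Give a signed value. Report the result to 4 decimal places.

0.0222

P(theta) = 1 / (1 + exp(−a(theta − b)))
P(Priya) = 0.4216  [exponent -0.3162]
P(Beatriz) = 0.3994  [exponent -0.4080]
Difference = 0.4216 − 0.3994 = 0.0222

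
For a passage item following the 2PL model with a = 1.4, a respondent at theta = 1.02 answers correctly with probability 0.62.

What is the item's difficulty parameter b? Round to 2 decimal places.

P(theta) = 1 / (1 + exp(−a(theta − b)))
logit(0.62) = ln(0.62/0.38) = 0.4895
b = theta − logit/(a) = 1.02 − 0.4895/1.4000 = 0.6703

0.67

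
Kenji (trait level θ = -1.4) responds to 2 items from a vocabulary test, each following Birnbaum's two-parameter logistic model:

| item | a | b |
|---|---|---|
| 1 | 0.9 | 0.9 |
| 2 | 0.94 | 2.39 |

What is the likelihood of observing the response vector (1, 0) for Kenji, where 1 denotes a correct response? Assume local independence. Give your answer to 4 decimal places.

P(θ) = 1 / (1 + exp(−a(θ − b)))
P_1 = 1/(1+e^{2.0700}) = 0.1120
P_2 = 1/(1+e^{3.5626}) = 0.0276
L = P_1 × (1−P_2) = 0.1120 × 0.9724 = 0.10896

0.1090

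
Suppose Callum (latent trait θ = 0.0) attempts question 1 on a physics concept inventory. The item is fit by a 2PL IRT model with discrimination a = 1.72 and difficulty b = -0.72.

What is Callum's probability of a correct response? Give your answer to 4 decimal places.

0.7753

P(θ) = 1 / (1 + exp(−a(θ − b)))
Exponent: 1.72 × (0.0 − (-0.72)) = 1.2384
1/(1 + e^{-1.2384}) = 0.7753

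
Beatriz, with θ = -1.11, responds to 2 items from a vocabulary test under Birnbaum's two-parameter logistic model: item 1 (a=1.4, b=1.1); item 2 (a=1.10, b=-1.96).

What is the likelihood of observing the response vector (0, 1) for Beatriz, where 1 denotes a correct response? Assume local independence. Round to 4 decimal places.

P(θ) = 1 / (1 + exp(−a(θ − b)))
P_1 = 1/(1+e^{3.0940}) = 0.0434
P_2 = 1/(1+e^{-0.9350}) = 0.7181
L = (1−P_1) × P_2 = 0.9566 × 0.7181 = 0.68696

0.6870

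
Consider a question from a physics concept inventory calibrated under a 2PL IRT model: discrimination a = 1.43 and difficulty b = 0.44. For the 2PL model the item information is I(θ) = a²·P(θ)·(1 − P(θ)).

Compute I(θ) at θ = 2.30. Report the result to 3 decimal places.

0.125

P = 1/(1+e^{-2.6598}) = 0.9346
P(1−P) = 0.9346 × 0.0654 = 0.0611
I = a² × P(1−P) = 1.43² × 0.0611 = 0.12497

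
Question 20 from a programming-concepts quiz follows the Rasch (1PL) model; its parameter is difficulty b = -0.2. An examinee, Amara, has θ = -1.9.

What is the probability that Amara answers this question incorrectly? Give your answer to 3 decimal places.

0.846

P(θ) = 1 / (1 + exp(−(θ − b)))
Exponent: (-1.9 − (-0.2)) = -1.7000
1/(1 + e^{1.7000}) = 0.1545
P = 0.1545
P(incorrect) = 1 − 0.1545 = 0.8455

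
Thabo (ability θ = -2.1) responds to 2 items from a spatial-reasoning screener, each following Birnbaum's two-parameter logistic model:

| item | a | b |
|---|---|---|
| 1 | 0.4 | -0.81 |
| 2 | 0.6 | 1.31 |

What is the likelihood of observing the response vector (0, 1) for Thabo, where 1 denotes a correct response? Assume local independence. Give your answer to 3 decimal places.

P(θ) = 1 / (1 + exp(−a(θ − b)))
P_1 = 1/(1+e^{0.5160}) = 0.3738
P_2 = 1/(1+e^{2.0460}) = 0.1145
L = (1−P_1) × P_2 = 0.6262 × 0.1145 = 0.07167

0.072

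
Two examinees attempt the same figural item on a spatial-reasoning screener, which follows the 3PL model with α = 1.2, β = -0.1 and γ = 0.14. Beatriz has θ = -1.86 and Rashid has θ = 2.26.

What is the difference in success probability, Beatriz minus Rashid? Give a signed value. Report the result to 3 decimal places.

-0.719

P(θ) = γ + (1 − γ) · 1 / (1 + exp(−α(θ − β)))
P(Beatriz) = 0.2328  [exponent -2.1120]
P(Rashid) = 0.9522  [exponent 2.8320]
Difference = 0.2328 − 0.9522 = -0.7193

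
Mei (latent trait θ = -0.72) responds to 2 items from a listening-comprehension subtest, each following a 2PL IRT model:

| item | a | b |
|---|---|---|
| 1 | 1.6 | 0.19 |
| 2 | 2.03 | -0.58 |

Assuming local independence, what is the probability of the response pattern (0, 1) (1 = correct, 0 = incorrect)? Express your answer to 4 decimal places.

0.3482

P(θ) = 1 / (1 + exp(−a(θ − b)))
P_1 = 1/(1+e^{1.4560}) = 0.1891
P_2 = 1/(1+e^{0.2842}) = 0.4294
L = (1−P_1) × P_2 = 0.8109 × 0.4294 = 0.34823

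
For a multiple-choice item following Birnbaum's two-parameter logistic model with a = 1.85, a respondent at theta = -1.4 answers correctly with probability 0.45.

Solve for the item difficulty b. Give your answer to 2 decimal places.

P(theta) = 1 / (1 + exp(−a(theta − b)))
logit(0.45) = ln(0.45/0.55) = -0.2007
b = theta − logit/(a) = -1.4 − (-0.2007)/1.8500 = -1.2915

-1.29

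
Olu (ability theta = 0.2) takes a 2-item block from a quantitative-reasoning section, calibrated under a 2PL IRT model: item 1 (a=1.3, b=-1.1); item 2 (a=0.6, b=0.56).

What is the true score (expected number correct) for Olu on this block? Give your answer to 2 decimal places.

1.29

P(theta) = 1 / (1 + exp(−a(theta − b)))
P_1 = 1/(1+e^{-1.6900}) = 0.8442
P_2 = 1/(1+e^{0.2160}) = 0.4462
E[score] = 0.8442 + 0.4462 = 1.2904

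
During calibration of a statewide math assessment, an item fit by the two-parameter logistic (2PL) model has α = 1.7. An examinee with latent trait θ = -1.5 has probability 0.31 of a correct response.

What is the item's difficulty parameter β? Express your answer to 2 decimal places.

P(θ) = 1 / (1 + exp(−α(θ − β)))
logit(0.31) = ln(0.31/0.69) = -0.8001
β = θ − logit/(α) = -1.5 − (-0.8001)/1.7000 = -1.0293

-1.03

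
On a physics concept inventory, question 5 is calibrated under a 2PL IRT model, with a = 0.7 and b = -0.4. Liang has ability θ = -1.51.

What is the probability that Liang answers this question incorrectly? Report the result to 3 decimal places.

0.685

P(θ) = 1 / (1 + exp(−a(θ − b)))
Exponent: 0.7 × (-1.51 − (-0.4)) = -0.7770
1/(1 + e^{0.7770}) = 0.3150
P(incorrect) = 1 − 0.3150 = 0.6850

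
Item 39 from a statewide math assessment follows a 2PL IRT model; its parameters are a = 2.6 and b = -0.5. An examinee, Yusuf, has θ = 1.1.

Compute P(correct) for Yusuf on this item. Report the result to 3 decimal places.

P(θ) = 1 / (1 + exp(−a(θ − b)))
Exponent: 2.6 × (1.1 − (-0.5)) = 4.1600
1/(1 + e^{-4.1600}) = 0.9846

0.985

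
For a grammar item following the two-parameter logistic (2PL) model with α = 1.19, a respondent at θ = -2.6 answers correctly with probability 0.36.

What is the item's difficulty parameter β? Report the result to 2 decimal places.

P(θ) = 1 / (1 + exp(−α(θ − β)))
logit(0.36) = ln(0.36/0.64) = -0.5754
β = θ − logit/(α) = -2.6 − (-0.5754)/1.1900 = -2.1165

-2.12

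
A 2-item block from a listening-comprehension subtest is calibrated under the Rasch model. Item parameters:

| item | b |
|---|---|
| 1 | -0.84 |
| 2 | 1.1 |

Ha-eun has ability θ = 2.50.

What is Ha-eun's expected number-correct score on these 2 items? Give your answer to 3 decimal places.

1.768

P(θ) = 1 / (1 + exp(−(θ − b)))
P_1 = 1/(1+e^{-3.3400}) = 0.9658
P_2 = 1/(1+e^{-1.4000}) = 0.8022
E[score] = 0.9658 + 0.8022 = 1.7680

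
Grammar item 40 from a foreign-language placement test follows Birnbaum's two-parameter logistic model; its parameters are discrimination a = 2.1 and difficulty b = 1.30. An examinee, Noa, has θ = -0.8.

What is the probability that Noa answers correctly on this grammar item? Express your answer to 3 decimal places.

0.012

P(θ) = 1 / (1 + exp(−a(θ − b)))
Exponent: 2.1 × (-0.8 − 1.30) = -4.4100
1/(1 + e^{4.4100}) = 0.0120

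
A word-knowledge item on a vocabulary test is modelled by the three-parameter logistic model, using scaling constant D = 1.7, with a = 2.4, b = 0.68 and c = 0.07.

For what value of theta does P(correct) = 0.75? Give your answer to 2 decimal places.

P(theta) = c + (1 − c) · 1 / (1 + exp(−D·a(theta − b)))
Remove guessing floor: (0.75 − 0.07)/(1 − 0.07) = 0.7312
logit = ln(0.7312/0.2688) = 1.0006
theta = b + logit/(1.7·a) = 0.68 + 1.0006/4.0800 = 0.9253

0.93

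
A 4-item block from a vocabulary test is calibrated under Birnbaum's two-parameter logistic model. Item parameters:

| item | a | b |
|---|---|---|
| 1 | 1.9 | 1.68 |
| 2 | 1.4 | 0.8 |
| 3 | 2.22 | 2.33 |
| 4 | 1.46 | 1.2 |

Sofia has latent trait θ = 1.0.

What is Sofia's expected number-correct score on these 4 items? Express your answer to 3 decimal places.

P(θ) = 1 / (1 + exp(−a(θ − b)))
P_1 = 1/(1+e^{1.2920}) = 0.2155
P_2 = 1/(1+e^{-0.2800}) = 0.5695
P_3 = 1/(1+e^{2.9526}) = 0.0496
P_4 = 1/(1+e^{0.2920}) = 0.4275
E[score] = 0.2155 + 0.5695 + 0.0496 + 0.4275 = 1.2622

1.262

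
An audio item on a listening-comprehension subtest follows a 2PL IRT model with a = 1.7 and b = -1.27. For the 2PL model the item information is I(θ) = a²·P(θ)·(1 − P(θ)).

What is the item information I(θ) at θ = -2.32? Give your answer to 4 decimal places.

0.3556

P = 1/(1+e^{1.7850}) = 0.1437
P(1−P) = 0.1437 × 0.8563 = 0.1230
I = a² × P(1−P) = 1.7² × 0.1230 = 0.35559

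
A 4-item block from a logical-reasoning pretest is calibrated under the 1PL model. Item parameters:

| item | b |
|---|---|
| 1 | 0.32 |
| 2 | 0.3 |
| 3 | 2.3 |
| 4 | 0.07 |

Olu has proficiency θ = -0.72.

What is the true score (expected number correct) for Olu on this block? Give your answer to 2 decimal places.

P(θ) = 1 / (1 + exp(−(θ − b)))
P_1 = 1/(1+e^{1.0400}) = 0.2611
P_2 = 1/(1+e^{1.0200}) = 0.2650
P_3 = 1/(1+e^{3.0200}) = 0.0465
P_4 = 1/(1+e^{0.7900}) = 0.3122
E[score] = 0.2611 + 0.2650 + 0.0465 + 0.3122 = 0.8849

0.88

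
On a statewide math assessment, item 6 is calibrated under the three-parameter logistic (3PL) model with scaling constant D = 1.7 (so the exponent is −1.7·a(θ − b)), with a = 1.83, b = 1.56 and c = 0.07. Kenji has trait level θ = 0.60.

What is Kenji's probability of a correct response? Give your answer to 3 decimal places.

P(θ) = c + (1 − c) · 1 / (1 + exp(−D·a(θ − b)))
Exponent: 1.7 × 1.83 × (0.60 − 1.56) = -2.9866
1/(1 + e^{2.9866}) = 0.0480
P = 0.07 + 0.93 × 0.0480 = 0.1147

0.115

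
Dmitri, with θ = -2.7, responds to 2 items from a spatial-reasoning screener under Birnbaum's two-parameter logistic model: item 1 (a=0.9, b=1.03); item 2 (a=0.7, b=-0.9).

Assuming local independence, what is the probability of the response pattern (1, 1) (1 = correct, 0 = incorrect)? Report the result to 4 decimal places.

0.0074

P(θ) = 1 / (1 + exp(−a(θ − b)))
P_1 = 1/(1+e^{3.3570}) = 0.0337
P_2 = 1/(1+e^{1.2600}) = 0.2210
L = P_1 × P_2 = 0.0337 × 0.2210 = 0.00744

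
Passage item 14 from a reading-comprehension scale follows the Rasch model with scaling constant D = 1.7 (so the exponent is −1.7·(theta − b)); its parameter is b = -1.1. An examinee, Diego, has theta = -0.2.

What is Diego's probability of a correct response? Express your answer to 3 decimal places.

0.822

P(theta) = 1 / (1 + exp(−D·(theta − b)))
Exponent: 1.7 × (-0.2 − (-1.1)) = 1.5300
1/(1 + e^{-1.5300}) = 0.8220
P = 0.8220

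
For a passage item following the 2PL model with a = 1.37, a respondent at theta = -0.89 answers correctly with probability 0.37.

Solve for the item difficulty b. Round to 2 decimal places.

P(theta) = 1 / (1 + exp(−a(theta − b)))
logit(0.37) = ln(0.37/0.63) = -0.5322
b = theta − logit/(a) = -0.89 − (-0.5322)/1.3700 = -0.5015

-0.50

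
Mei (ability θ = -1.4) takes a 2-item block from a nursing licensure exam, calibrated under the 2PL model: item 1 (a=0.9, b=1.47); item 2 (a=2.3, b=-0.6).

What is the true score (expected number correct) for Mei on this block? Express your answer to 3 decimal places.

P(θ) = 1 / (1 + exp(−a(θ − b)))
P_1 = 1/(1+e^{2.5830}) = 0.0702
P_2 = 1/(1+e^{1.8400}) = 0.1371
E[score] = 0.0702 + 0.1371 = 0.2073

0.207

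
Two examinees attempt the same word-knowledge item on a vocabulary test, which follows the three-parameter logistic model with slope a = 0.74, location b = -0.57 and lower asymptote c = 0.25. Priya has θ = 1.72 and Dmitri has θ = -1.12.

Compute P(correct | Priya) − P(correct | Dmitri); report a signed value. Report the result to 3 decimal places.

0.334

P(θ) = c + (1 − c) · 1 / (1 + exp(−a(θ − b)))
P(Priya) = 0.8836  [exponent 1.6946]
P(Dmitri) = 0.5497  [exponent -0.4070]
Difference = 0.8836 − 0.5497 = 0.3339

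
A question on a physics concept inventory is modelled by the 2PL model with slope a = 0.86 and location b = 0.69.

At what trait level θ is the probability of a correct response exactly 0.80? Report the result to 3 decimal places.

P(θ) = 1 / (1 + exp(−a(θ − b)))
logit = ln(0.8000/0.2000) = 1.3863
θ = b + logit/(a) = 0.69 + 1.3863/0.8600 = 2.3020

2.302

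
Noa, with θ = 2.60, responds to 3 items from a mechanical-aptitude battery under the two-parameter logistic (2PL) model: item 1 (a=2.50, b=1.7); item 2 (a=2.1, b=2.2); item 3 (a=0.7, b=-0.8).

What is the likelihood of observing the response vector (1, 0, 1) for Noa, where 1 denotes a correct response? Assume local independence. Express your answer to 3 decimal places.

P(θ) = 1 / (1 + exp(−a(θ − b)))
P_1 = 1/(1+e^{-2.2500}) = 0.9047
P_2 = 1/(1+e^{-0.8400}) = 0.6985
P_3 = 1/(1+e^{-2.3800}) = 0.9153
L = P_1 × (1−P_2) × P_3 = 0.9047 × 0.3015 × 0.9153 = 0.24968

0.250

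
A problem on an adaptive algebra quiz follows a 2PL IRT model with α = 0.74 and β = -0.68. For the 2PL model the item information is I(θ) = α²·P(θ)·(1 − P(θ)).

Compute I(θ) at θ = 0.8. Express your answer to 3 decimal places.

0.103

P = 1/(1+e^{-1.0952}) = 0.7494
P(1−P) = 0.7494 × 0.2506 = 0.1878
I = α² × P(1−P) = 0.74² × 0.1878 = 0.10285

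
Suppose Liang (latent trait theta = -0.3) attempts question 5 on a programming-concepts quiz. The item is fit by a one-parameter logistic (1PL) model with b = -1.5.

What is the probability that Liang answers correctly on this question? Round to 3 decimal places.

0.769

P(theta) = 1 / (1 + exp(−(theta − b)))
Exponent: (-0.3 − (-1.5)) = 1.2000
1/(1 + e^{-1.2000}) = 0.7685
P = 0.7685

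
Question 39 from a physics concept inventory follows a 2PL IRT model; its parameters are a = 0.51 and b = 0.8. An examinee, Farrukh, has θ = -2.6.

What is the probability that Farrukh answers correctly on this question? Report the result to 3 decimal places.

P(θ) = 1 / (1 + exp(−a(θ − b)))
Exponent: 0.51 × (-2.6 − 0.8) = -1.7340
1/(1 + e^{1.7340}) = 0.1501

0.150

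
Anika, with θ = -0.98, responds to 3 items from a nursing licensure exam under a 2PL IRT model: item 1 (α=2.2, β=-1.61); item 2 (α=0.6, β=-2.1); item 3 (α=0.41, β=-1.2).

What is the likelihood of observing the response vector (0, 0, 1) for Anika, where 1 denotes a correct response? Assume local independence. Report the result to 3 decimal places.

P(θ) = 1 / (1 + exp(−α(θ − β)))
P_1 = 1/(1+e^{-1.3860}) = 0.8000
P_2 = 1/(1+e^{-0.6720}) = 0.6620
P_3 = 1/(1+e^{-0.0902}) = 0.5225
L = (1−P_1) × (1−P_2) × P_3 = 0.2000 × 0.3380 × 0.5225 = 0.03534

0.035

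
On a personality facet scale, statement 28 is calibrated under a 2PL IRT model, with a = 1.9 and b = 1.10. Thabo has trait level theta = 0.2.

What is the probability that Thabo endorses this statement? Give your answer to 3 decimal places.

P(theta) = 1 / (1 + exp(−a(theta − b)))
Exponent: 1.9 × (0.2 − 1.10) = -1.7100
1/(1 + e^{1.7100}) = 0.1532

0.153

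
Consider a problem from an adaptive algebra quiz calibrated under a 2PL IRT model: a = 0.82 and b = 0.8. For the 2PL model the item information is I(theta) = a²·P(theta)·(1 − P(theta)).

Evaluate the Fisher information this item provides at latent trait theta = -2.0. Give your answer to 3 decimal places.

0.056

P = 1/(1+e^{2.2960}) = 0.0915
P(1−P) = 0.0915 × 0.9085 = 0.0831
I = a² × P(1−P) = 0.82² × 0.0831 = 0.05587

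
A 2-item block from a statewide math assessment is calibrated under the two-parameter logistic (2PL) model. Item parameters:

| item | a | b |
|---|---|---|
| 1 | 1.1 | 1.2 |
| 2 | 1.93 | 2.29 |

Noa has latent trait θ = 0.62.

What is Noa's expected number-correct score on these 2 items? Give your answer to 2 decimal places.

0.38

P(θ) = 1 / (1 + exp(−a(θ − b)))
P_1 = 1/(1+e^{0.6380}) = 0.3457
P_2 = 1/(1+e^{3.2231}) = 0.0383
E[score] = 0.3457 + 0.0383 = 0.3840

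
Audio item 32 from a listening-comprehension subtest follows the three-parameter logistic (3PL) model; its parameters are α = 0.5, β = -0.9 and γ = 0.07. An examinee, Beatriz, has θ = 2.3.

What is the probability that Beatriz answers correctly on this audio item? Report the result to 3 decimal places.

P(θ) = γ + (1 − γ) · 1 / (1 + exp(−α(θ − β)))
Exponent: 0.5 × (2.3 − (-0.9)) = 1.6000
1/(1 + e^{-1.6000}) = 0.8320
P = 0.07 + 0.93 × 0.8320 = 0.8438

0.844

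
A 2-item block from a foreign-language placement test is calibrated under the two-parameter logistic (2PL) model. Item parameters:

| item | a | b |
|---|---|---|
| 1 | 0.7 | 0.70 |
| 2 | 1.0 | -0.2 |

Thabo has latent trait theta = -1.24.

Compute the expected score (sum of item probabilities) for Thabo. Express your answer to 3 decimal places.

P(theta) = 1 / (1 + exp(−a(theta − b)))
P_1 = 1/(1+e^{1.3580}) = 0.2046
P_2 = 1/(1+e^{1.0400}) = 0.2611
E[score] = 0.2046 + 0.2611 = 0.4657

0.466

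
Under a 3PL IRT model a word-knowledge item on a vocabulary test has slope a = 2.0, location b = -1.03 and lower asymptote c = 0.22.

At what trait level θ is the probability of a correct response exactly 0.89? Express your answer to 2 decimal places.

P(θ) = c + (1 − c) · 1 / (1 + exp(−a(θ − b)))
Remove guessing floor: (0.89 − 0.22)/(1 − 0.22) = 0.8590
logit = ln(0.8590/0.1410) = 1.8068
θ = b + logit/(a) = -1.03 + 1.8068/2.0000 = -0.1266

-0.13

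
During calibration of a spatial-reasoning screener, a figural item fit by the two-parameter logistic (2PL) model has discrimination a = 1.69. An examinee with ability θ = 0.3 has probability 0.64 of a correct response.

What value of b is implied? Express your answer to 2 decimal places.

P(θ) = 1 / (1 + exp(−a(θ − b)))
logit(0.64) = ln(0.64/0.36) = 0.5754
b = θ − logit/(a) = 0.3 − 0.5754/1.6900 = -0.0405

-0.04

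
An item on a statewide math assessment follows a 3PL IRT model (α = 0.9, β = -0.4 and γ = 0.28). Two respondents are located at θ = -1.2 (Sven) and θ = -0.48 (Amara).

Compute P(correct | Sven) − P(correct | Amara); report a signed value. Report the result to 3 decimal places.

-0.111

P(θ) = γ + (1 − γ) · 1 / (1 + exp(−α(θ − β)))
P(Sven) = 0.5157  [exponent -0.7200]
P(Amara) = 0.6270  [exponent -0.0720]
Difference = 0.5157 − 0.6270 = -0.1113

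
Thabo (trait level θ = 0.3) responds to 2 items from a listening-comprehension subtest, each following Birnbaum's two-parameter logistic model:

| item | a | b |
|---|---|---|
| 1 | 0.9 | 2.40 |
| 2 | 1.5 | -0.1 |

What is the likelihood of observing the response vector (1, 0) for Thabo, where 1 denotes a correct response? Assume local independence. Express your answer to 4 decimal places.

P(θ) = 1 / (1 + exp(−a(θ − b)))
P_1 = 1/(1+e^{1.8900}) = 0.1312
P_2 = 1/(1+e^{-0.6000}) = 0.6457
L = P_1 × (1−P_2) = 0.1312 × 0.3543 = 0.04651

0.0465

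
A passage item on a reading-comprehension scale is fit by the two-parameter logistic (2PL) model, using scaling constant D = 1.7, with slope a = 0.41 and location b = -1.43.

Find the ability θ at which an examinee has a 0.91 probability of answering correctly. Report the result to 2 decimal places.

P(θ) = 1 / (1 + exp(−D·a(θ − b)))
logit = ln(0.9100/0.0900) = 2.3136
θ = b + logit/(1.7·a) = -1.43 + 2.3136/0.6970 = 1.8894

1.89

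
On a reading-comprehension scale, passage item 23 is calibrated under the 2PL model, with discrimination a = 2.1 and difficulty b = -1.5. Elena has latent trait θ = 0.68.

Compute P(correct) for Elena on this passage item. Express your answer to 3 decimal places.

0.990

P(θ) = 1 / (1 + exp(−a(θ − b)))
Exponent: 2.1 × (0.68 − (-1.5)) = 4.5780
1/(1 + e^{-4.5780}) = 0.9898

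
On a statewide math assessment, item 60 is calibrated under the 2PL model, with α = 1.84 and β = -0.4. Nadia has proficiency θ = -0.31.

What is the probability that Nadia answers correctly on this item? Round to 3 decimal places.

0.541

P(θ) = 1 / (1 + exp(−α(θ − β)))
Exponent: 1.84 × (-0.31 − (-0.4)) = 0.1656
1/(1 + e^{-0.1656}) = 0.5413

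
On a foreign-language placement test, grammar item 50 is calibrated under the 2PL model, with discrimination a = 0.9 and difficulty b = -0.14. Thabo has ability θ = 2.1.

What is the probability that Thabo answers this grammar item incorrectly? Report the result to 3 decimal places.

P(θ) = 1 / (1 + exp(−a(θ − b)))
Exponent: 0.9 × (2.1 − (-0.14)) = 2.0160
1/(1 + e^{-2.0160}) = 0.8825
P(incorrect) = 1 − 0.8825 = 0.1175

0.118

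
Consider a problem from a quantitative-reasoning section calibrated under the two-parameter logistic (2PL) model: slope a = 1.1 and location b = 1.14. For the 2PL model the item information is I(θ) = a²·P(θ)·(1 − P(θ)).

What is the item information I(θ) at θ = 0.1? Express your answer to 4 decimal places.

P = 1/(1+e^{1.1440}) = 0.2416
P(1−P) = 0.2416 × 0.7584 = 0.1832
I = a² × P(1−P) = 1.1² × 0.1832 = 0.22170

0.2217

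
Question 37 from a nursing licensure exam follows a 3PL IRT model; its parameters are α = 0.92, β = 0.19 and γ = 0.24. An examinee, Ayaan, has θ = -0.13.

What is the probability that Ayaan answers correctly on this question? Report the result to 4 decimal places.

0.5645

P(θ) = γ + (1 − γ) · 1 / (1 + exp(−α(θ − β)))
Exponent: 0.92 × (-0.13 − 0.19) = -0.2944
1/(1 + e^{0.2944}) = 0.4269
P = 0.24 + 0.76 × 0.4269 = 0.5645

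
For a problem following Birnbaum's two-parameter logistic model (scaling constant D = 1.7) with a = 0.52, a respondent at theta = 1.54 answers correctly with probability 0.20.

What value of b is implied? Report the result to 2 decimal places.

3.11

P(theta) = 1 / (1 + exp(−D·a(theta − b)))
logit(0.20) = ln(0.20/0.80) = -1.3863
b = theta − logit/(1.7·a) = 1.54 − (-1.3863)/0.8840 = 3.1082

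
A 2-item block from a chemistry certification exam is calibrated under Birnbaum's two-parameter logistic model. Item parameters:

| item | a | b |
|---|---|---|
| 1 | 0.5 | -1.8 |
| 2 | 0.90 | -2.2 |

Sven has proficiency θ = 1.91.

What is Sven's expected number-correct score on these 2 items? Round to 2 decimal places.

P(θ) = 1 / (1 + exp(−a(θ − b)))
P_1 = 1/(1+e^{-1.8550}) = 0.8647
P_2 = 1/(1+e^{-3.6990}) = 0.9758
E[score] = 0.8647 + 0.9758 = 1.8406

1.84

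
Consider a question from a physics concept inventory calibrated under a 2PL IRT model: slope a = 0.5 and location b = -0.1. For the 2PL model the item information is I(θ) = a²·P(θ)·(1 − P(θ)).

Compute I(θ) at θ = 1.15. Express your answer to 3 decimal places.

P = 1/(1+e^{-0.6250}) = 0.6514
P(1−P) = 0.6514 × 0.3486 = 0.2271
I = a² × P(1−P) = 0.5² × 0.2271 = 0.05677

0.057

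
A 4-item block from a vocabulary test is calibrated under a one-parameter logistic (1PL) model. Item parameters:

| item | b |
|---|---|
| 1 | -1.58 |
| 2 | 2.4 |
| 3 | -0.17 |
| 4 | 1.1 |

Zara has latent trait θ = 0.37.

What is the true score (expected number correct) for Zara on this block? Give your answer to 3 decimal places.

1.949

P(θ) = 1 / (1 + exp(−(θ − b)))
P_1 = 1/(1+e^{-1.9500}) = 0.8754
P_2 = 1/(1+e^{2.0300}) = 0.1161
P_3 = 1/(1+e^{-0.5400}) = 0.6318
P_4 = 1/(1+e^{0.7300}) = 0.3252
E[score] = 0.8754 + 0.1161 + 0.6318 + 0.3252 = 1.9485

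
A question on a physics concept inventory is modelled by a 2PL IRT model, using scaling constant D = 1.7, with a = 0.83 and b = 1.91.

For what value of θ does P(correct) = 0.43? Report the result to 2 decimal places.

1.71

P(θ) = 1 / (1 + exp(−D·a(θ − b)))
logit = ln(0.4300/0.5700) = -0.2819
θ = b + logit/(1.7·a) = 1.91 + (-0.2819)/1.4110 = 1.7102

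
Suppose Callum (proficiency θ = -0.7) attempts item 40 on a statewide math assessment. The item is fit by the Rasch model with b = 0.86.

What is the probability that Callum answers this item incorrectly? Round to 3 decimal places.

P(θ) = 1 / (1 + exp(−(θ − b)))
Exponent: (-0.7 − 0.86) = -1.5600
1/(1 + e^{1.5600}) = 0.1736
P = 0.1736
P(incorrect) = 1 − 0.1736 = 0.8264

0.826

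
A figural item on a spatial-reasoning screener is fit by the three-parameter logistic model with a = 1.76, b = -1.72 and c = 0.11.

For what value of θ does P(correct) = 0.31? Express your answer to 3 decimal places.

-2.424

P(θ) = c + (1 − c) · 1 / (1 + exp(−a(θ − b)))
Remove guessing floor: (0.31 − 0.11)/(1 − 0.11) = 0.2247
logit = ln(0.2247/0.7753) = -1.2384
θ = b + logit/(a) = -1.72 + (-1.2384)/1.7600 = -2.4236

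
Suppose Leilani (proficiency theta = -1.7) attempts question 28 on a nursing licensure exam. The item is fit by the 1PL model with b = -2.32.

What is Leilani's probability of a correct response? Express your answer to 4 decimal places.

P(theta) = 1 / (1 + exp(−(theta − b)))
Exponent: (-1.7 − (-2.32)) = 0.6200
1/(1 + e^{-0.6200}) = 0.6502
P = 0.6502

0.6502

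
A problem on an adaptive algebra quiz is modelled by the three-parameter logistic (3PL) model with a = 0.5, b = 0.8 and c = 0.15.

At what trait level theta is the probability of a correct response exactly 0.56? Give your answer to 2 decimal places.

P(theta) = c + (1 − c) · 1 / (1 + exp(−a(theta − b)))
Remove guessing floor: (0.56 − 0.15)/(1 − 0.15) = 0.4824
logit = ln(0.4824/0.5176) = -0.0706
theta = b + logit/(a) = 0.8 + (-0.0706)/0.5000 = 0.6588

0.66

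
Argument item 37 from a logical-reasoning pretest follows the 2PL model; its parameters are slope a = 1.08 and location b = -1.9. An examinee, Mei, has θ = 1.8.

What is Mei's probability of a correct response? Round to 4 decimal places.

0.9819

P(θ) = 1 / (1 + exp(−a(θ − b)))
Exponent: 1.08 × (1.8 − (-1.9)) = 3.9960
1/(1 + e^{-3.9960}) = 0.9819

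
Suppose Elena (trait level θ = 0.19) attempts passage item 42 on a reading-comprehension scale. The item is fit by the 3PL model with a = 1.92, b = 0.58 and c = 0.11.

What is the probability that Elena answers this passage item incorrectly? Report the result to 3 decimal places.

0.604

P(θ) = c + (1 − c) · 1 / (1 + exp(−a(θ − b)))
Exponent: 1.92 × (0.19 − 0.58) = -0.7488
1/(1 + e^{0.7488}) = 0.3211
P = 0.11 + 0.89 × 0.3211 = 0.3958
P(incorrect) = 1 − 0.3958 = 0.6042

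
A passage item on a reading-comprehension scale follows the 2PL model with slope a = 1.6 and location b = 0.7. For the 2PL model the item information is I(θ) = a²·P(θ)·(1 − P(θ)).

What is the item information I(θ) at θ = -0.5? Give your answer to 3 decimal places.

0.285

P = 1/(1+e^{1.9200}) = 0.1279
P(1−P) = 0.1279 × 0.8721 = 0.1115
I = a² × P(1−P) = 1.6² × 0.1115 = 0.28547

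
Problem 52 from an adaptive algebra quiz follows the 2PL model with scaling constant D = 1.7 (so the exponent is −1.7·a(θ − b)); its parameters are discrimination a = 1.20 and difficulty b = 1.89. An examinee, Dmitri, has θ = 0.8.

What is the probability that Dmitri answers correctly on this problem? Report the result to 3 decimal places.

0.098

P(θ) = 1 / (1 + exp(−D·a(θ − b)))
Exponent: 1.7 × 1.20 × (0.8 − 1.89) = -2.2236
1/(1 + e^{2.2236}) = 0.0977
P = 0.0977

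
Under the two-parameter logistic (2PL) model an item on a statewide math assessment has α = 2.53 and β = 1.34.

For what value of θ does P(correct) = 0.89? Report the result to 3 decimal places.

2.166

P(θ) = 1 / (1 + exp(−α(θ − β)))
logit = ln(0.8900/0.1100) = 2.0907
θ = β + logit/(α) = 1.34 + 2.0907/2.5300 = 2.1664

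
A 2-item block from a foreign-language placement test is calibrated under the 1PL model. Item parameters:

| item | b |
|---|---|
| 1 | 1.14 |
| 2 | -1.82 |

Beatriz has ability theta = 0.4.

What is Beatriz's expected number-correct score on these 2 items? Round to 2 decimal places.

P(theta) = 1 / (1 + exp(−(theta − b)))
P_1 = 1/(1+e^{0.7400}) = 0.3230
P_2 = 1/(1+e^{-2.2200}) = 0.9020
E[score] = 0.3230 + 0.9020 = 1.2250

1.23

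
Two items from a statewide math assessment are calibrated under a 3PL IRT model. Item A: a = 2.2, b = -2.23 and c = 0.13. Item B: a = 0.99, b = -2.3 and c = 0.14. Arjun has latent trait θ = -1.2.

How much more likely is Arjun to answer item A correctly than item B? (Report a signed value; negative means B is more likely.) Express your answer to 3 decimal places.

0.135

P(θ) = c + (1 − c) · 1 / (1 + exp(−a(θ − b)))
P_A = 0.9182
P_B = 0.7834
P_A − P_B = 0.1348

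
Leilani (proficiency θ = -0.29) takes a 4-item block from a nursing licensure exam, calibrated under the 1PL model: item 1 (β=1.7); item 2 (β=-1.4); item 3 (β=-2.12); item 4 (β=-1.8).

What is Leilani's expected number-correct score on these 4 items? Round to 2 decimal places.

P(θ) = 1 / (1 + exp(−(θ − β)))
P_1 = 1/(1+e^{1.9900}) = 0.1203
P_2 = 1/(1+e^{-1.1100}) = 0.7521
P_3 = 1/(1+e^{-1.8300}) = 0.8618
P_4 = 1/(1+e^{-1.5100}) = 0.8191
E[score] = 0.1203 + 0.7521 + 0.8618 + 0.8191 = 2.5532

2.55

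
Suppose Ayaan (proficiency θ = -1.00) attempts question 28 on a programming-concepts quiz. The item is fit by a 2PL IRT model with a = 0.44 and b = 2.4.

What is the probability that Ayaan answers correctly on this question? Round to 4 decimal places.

P(θ) = 1 / (1 + exp(−a(θ − b)))
Exponent: 0.44 × (-1.00 − 2.4) = -1.4960
1/(1 + e^{1.4960}) = 0.1830

0.1830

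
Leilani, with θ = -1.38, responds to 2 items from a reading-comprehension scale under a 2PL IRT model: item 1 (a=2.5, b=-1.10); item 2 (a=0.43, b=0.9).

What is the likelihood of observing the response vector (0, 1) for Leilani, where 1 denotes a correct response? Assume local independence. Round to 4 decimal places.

0.1823

P(θ) = 1 / (1 + exp(−a(θ − b)))
P_1 = 1/(1+e^{0.7000}) = 0.3318
P_2 = 1/(1+e^{0.9804}) = 0.2728
L = (1−P_1) × P_2 = 0.6682 × 0.2728 = 0.18229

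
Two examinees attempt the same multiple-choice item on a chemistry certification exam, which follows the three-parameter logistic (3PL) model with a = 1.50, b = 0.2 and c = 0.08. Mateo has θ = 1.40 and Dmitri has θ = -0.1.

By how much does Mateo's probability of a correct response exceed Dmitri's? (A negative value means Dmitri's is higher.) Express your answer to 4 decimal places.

0.4313

P(θ) = c + (1 − c) · 1 / (1 + exp(−a(θ − b)))
P(Mateo) = 0.8695  [exponent 1.8000]
P(Dmitri) = 0.4382  [exponent -0.4500]
Difference = 0.8695 − 0.4382 = 0.4313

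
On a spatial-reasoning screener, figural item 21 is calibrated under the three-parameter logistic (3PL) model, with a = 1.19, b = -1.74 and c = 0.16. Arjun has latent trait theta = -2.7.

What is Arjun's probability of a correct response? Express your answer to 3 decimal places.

P(theta) = c + (1 − c) · 1 / (1 + exp(−a(theta − b)))
Exponent: 1.19 × (-2.7 − (-1.74)) = -1.1424
1/(1 + e^{1.1424}) = 0.2419
P = 0.16 + 0.84 × 0.2419 = 0.3632

0.363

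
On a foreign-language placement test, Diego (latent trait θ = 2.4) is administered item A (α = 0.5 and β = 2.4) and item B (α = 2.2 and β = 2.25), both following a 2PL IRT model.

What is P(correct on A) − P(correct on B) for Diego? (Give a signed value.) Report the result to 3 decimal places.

P(θ) = 1 / (1 + exp(−α(θ − β)))
P_A = 0.5000
P_B = 0.5818
P_A − P_B = -0.0818

-0.082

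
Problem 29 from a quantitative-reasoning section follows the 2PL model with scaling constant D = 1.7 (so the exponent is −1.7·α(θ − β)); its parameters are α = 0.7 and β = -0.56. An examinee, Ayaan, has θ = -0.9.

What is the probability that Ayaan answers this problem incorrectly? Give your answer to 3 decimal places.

P(θ) = 1 / (1 + exp(−D·α(θ − β)))
Exponent: 1.7 × 0.7 × (-0.9 − (-0.56)) = -0.4046
1/(1 + e^{0.4046}) = 0.4002
P = 0.4002
P(incorrect) = 1 − 0.4002 = 0.5998

0.600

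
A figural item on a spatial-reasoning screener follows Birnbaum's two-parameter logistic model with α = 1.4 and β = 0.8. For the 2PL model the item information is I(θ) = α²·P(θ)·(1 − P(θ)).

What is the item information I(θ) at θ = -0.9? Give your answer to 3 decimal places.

0.152

P = 1/(1+e^{2.3800}) = 0.0847
P(1−P) = 0.0847 × 0.9153 = 0.0775
I = α² × P(1−P) = 1.4² × 0.0775 = 0.15197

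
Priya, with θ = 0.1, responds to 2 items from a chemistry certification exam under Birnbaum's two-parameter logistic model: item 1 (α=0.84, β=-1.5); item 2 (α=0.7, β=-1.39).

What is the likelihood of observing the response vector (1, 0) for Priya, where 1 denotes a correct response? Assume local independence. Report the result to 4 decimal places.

P(θ) = 1 / (1 + exp(−α(θ − β)))
P_1 = 1/(1+e^{-1.3440}) = 0.7931
P_2 = 1/(1+e^{-1.0430}) = 0.7394
L = P_1 × (1−P_2) = 0.7931 × 0.2606 = 0.20667

0.2067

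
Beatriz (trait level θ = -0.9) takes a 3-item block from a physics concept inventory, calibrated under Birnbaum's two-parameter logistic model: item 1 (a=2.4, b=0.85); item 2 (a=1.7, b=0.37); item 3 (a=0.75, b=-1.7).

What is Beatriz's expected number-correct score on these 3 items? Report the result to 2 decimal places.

P(θ) = 1 / (1 + exp(−a(θ − b)))
P_1 = 1/(1+e^{4.2000}) = 0.0148
P_2 = 1/(1+e^{2.1590}) = 0.1035
P_3 = 1/(1+e^{-0.6000}) = 0.6457
E[score] = 0.0148 + 0.1035 + 0.6457 = 0.7639

0.76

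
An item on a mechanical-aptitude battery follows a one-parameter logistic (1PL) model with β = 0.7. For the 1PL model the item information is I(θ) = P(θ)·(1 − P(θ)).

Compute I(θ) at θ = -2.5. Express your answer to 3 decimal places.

0.038

P = 1/(1+e^{3.2000}) = 0.0392
P(1−P) = 0.0392 × 0.9608 = 0.0376
I = P(1−P) = 0.03763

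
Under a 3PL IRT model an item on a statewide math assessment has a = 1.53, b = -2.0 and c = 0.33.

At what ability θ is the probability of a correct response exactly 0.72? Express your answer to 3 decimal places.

-1.783

P(θ) = c + (1 − c) · 1 / (1 + exp(−a(θ − b)))
Remove guessing floor: (0.72 − 0.33)/(1 − 0.33) = 0.5821
logit = ln(0.5821/0.4179) = 0.3314
θ = b + logit/(a) = -2.0 + 0.3314/1.5300 = -1.7834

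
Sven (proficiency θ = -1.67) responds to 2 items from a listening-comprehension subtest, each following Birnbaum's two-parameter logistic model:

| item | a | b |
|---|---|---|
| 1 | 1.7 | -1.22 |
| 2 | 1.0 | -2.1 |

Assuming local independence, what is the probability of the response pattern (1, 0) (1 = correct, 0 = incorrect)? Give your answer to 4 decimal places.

P(θ) = 1 / (1 + exp(−a(θ − b)))
P_1 = 1/(1+e^{0.7650}) = 0.3176
P_2 = 1/(1+e^{-0.4300}) = 0.6059
L = P_1 × (1−P_2) = 0.3176 × 0.3941 = 0.12516

0.1252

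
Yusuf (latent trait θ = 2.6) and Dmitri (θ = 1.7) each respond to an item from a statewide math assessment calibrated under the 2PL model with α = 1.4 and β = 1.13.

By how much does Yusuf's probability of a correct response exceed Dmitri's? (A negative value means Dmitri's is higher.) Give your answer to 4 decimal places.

P(θ) = 1 / (1 + exp(−α(θ − β)))
P(Yusuf) = 0.8868  [exponent 2.0580]
P(Dmitri) = 0.6895  [exponent 0.7980]
Difference = 0.8868 − 0.6895 = 0.1972

0.1972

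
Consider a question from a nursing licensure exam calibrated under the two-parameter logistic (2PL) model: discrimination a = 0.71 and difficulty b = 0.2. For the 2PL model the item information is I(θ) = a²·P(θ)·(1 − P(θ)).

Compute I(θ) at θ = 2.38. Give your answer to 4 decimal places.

P = 1/(1+e^{-1.5478}) = 0.8246
P(1−P) = 0.8246 × 0.1754 = 0.1446
I = a² × P(1−P) = 0.71² × 0.1446 = 0.07291

0.0729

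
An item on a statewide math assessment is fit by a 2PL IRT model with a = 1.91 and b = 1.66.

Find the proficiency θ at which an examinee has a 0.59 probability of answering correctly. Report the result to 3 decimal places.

1.851

P(θ) = 1 / (1 + exp(−a(θ − b)))
logit = ln(0.5900/0.4100) = 0.3640
θ = b + logit/(a) = 1.66 + 0.3640/1.9100 = 1.8506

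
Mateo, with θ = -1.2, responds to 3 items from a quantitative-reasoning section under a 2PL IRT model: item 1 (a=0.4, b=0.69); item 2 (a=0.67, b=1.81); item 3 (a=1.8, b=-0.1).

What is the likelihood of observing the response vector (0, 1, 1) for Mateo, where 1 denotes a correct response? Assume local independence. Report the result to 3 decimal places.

0.010

P(θ) = 1 / (1 + exp(−a(θ − b)))
P_1 = 1/(1+e^{0.7560}) = 0.3195
P_2 = 1/(1+e^{2.0167}) = 0.1175
P_3 = 1/(1+e^{1.9800}) = 0.1213
L = (1−P_1) × P_2 × P_3 = 0.6805 × 0.1175 × 0.1213 = 0.00970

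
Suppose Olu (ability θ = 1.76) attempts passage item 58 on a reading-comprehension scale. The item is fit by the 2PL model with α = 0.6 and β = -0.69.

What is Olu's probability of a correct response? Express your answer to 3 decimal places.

0.813

P(θ) = 1 / (1 + exp(−α(θ − β)))
Exponent: 0.6 × (1.76 − (-0.69)) = 1.4700
1/(1 + e^{-1.4700}) = 0.8131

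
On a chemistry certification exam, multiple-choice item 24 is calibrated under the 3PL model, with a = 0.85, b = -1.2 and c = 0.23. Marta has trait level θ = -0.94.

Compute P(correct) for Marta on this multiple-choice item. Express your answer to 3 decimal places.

0.657

P(θ) = c + (1 − c) · 1 / (1 + exp(−a(θ − b)))
Exponent: 0.85 × (-0.94 − (-1.2)) = 0.2210
1/(1 + e^{-0.2210}) = 0.5550
P = 0.23 + 0.77 × 0.5550 = 0.6574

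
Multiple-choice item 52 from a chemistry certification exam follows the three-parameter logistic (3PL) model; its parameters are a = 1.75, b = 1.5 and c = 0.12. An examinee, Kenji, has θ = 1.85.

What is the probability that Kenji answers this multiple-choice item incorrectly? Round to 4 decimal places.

0.3093

P(θ) = c + (1 − c) · 1 / (1 + exp(−a(θ − b)))
Exponent: 1.75 × (1.85 − 1.5) = 0.6125
1/(1 + e^{-0.6125}) = 0.6485
P = 0.12 + 0.88 × 0.6485 = 0.6907
P(incorrect) = 1 − 0.6907 = 0.3093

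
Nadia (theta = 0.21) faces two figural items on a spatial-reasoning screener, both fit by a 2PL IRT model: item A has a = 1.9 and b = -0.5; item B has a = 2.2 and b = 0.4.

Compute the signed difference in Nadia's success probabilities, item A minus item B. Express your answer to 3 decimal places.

P(theta) = 1 / (1 + exp(−a(theta − b)))
P_A = 0.7940
P_B = 0.3970
P_A − P_B = 0.3970

0.397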